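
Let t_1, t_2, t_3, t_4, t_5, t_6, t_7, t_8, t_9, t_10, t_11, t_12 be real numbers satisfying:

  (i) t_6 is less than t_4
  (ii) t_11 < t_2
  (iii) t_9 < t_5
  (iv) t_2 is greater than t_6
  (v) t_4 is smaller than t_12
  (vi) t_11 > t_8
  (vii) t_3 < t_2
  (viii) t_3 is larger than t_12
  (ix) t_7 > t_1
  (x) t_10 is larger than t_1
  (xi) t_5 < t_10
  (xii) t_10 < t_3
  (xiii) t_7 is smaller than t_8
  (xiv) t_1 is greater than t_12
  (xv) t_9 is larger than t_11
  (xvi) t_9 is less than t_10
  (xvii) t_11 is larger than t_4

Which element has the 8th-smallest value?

The consecutive relations fix a unique order: t_6 < t_4 < t_12 < t_1 < t_7 < t_8 < t_11 < t_9 < t_5 < t_10 < t_3 < t_2.
The 8th smallest is t_9.

t_9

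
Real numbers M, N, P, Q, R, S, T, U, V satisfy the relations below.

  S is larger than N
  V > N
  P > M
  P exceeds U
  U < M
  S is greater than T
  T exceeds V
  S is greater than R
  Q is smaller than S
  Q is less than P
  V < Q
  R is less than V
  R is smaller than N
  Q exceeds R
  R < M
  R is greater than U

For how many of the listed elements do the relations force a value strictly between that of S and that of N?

3

The relations place N below S. An element lies strictly between them when it is forced above N and also forced below S.
Above N: {V, Q, T, P}. Below S: {U, R, V, Q, T}.
Intersection: {V, Q, T} — 3.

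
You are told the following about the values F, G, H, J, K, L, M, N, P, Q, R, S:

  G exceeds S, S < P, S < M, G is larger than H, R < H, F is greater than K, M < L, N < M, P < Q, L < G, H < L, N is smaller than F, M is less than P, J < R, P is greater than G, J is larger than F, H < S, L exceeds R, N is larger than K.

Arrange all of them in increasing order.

K < N < F < J < R < H < S < M < L < G < P < Q

Each adjacent pair is fixed by a given relation: K < N; N < F; F < J; J < R; R < H; H < S; S < M; M < L; L < G; G < P; P < Q. Chaining them end to end gives the full order.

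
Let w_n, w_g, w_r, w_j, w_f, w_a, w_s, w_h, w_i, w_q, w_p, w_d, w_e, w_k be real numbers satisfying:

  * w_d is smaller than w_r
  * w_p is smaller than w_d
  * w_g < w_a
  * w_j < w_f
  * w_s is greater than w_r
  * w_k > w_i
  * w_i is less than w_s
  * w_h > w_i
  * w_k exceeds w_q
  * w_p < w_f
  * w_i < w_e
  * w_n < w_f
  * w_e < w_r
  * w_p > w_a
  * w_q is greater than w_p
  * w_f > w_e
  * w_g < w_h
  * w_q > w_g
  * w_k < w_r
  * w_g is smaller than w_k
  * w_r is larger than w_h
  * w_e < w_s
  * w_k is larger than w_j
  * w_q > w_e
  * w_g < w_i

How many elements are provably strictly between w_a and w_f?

Chaining upward from w_a reaches: w_p, w_q, w_d, w_k, w_r, w_s.
Chaining downward from w_f reaches: w_n, w_g, w_p, w_i, w_e, w_j.
Strictly between w_a and w_f are those in both lists: w_p — 1 element.

1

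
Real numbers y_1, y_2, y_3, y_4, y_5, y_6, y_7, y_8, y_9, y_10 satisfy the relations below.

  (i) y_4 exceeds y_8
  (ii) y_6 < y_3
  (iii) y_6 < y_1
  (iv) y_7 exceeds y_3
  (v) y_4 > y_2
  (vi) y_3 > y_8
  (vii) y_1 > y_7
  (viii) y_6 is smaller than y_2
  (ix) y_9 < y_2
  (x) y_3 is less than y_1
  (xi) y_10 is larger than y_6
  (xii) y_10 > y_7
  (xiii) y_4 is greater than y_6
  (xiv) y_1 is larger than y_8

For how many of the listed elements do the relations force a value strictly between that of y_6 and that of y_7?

1

Chaining upward from y_6 reaches: y_3, y_2, y_1, y_4, y_10.
Chaining downward from y_7 reaches: y_8, y_3.
Strictly between y_6 and y_7 are those in both lists: y_3 — 1 element.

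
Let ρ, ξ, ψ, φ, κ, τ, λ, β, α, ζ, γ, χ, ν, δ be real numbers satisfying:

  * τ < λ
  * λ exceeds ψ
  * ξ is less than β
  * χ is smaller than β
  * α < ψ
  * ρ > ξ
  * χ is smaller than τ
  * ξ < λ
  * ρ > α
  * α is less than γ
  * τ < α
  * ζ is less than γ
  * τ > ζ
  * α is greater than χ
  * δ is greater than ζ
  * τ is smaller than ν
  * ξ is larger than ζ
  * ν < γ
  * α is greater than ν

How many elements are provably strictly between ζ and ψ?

The relations place ζ below ψ. An element lies strictly between them when it is forced above ζ and also forced below ψ.
Above ζ: {τ, ξ, ν, δ, α, γ, ρ, λ, β}. Below ψ: {χ, τ, ν, α}.
Intersection: {τ, ν, α} — 3.

3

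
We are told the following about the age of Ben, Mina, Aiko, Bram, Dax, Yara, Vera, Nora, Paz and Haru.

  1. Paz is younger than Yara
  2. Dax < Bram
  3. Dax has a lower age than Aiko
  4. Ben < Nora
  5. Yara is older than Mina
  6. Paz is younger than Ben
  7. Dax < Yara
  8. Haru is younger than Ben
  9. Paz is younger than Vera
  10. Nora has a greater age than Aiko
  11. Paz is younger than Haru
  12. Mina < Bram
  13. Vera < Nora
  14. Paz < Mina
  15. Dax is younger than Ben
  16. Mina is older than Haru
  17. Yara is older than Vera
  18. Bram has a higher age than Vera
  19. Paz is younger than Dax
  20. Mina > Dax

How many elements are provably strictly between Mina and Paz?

2

Chaining upward from Paz reaches: Vera, Dax, Aiko, Haru, Bram, Ben, Yara, Nora.
Chaining downward from Mina reaches: Dax, Haru.
Strictly between Paz and Mina are those in both lists: Dax, Haru — 2 elements.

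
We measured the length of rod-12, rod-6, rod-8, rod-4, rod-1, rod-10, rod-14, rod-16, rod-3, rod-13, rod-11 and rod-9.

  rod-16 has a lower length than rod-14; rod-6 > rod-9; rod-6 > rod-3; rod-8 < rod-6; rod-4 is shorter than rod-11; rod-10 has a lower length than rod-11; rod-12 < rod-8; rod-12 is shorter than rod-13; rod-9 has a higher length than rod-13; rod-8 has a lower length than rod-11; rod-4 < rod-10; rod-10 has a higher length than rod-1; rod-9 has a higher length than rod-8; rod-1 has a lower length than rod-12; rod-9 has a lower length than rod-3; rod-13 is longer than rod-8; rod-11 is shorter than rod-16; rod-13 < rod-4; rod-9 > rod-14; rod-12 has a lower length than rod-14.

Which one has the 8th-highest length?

Piecing the relations together gives one ordering: rod-1 < rod-12 < rod-8 < rod-13 < rod-4 < rod-10 < rod-11 < rod-16 < rod-14 < rod-9 < rod-3 < rod-6.
Counting 8 from the largest end gives rod-4.

rod-4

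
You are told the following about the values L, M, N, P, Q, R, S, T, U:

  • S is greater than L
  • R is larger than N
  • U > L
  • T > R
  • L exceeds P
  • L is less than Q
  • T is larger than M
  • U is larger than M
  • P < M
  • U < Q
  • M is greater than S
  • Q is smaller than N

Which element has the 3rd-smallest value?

S

Piecing the relations together gives one ordering: P < L < S < M < U < Q < N < R < T.
The 3rd smallest is S.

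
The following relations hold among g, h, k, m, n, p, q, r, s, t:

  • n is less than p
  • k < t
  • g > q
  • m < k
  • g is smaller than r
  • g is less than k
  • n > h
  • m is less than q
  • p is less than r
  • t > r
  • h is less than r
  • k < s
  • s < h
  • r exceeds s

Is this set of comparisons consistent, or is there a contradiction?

consistent

The single ordering m < q < g < k < s < h < n < p < r < t satisfies every listed relation, so no contradiction arises.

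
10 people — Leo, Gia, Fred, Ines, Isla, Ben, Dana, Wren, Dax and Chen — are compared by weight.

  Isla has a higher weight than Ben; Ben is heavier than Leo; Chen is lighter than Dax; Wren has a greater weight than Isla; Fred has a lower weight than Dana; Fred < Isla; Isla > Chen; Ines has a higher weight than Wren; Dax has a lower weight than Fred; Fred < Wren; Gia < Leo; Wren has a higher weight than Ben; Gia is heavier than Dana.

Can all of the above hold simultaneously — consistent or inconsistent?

consistent

Every relation is compatible with Chen < Dax < Fred < Dana < Gia < Leo < Ben < Isla < Wren < Ines; the set is consistent.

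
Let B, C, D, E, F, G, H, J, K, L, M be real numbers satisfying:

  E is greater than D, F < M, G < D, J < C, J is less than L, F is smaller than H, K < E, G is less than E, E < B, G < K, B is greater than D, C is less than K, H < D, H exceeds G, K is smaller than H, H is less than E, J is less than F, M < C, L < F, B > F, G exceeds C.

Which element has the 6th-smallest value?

The consecutive relations fix a unique order: J < L < F < M < C < G < K < H < D < E < B.
The 6th smallest is G.

G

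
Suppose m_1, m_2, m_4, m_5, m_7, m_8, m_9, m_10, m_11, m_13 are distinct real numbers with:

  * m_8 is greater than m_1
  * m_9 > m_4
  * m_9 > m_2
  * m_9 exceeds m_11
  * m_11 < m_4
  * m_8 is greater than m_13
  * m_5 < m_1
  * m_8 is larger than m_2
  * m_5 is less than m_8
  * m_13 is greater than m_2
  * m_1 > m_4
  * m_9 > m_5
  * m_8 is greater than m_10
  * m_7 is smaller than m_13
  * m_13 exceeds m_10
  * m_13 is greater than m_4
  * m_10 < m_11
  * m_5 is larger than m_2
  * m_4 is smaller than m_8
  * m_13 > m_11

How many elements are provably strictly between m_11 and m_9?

1

The relations place m_11 below m_9. An element lies strictly between them when it is forced above m_11 and also forced below m_9.
Above m_11: {m_4, m_13, m_1, m_8}. Below m_9: {m_10, m_4, m_2, m_5}.
Intersection: {m_4} — 1.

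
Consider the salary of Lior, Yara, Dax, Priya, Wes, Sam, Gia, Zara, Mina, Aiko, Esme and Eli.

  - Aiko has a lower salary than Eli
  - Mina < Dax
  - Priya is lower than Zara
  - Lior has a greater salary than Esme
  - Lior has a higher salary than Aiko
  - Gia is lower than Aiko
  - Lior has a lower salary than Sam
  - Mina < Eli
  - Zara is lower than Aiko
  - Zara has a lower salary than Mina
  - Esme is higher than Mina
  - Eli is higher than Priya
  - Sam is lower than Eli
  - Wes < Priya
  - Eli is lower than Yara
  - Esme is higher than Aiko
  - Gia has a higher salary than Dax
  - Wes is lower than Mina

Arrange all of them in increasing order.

Nothing is placed below Wes, so it is least; from there Wes < Priya; Priya < Zara; Zara < Mina; Mina < Dax; Dax < Gia; Gia < Aiko; Aiko < Esme; Esme < Lior; Lior < Sam; Sam < Eli; Eli < Yara, each given directly.

Wes < Priya < Zara < Mina < Dax < Gia < Aiko < Esme < Lior < Sam < Eli < Yara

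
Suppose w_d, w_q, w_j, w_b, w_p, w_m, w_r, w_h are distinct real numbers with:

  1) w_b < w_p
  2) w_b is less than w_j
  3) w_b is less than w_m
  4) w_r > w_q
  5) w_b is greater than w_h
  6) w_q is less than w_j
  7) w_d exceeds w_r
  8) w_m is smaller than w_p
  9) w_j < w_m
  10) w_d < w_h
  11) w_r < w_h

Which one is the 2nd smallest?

The consecutive relations fix a unique order: w_q < w_r < w_d < w_h < w_b < w_j < w_m < w_p.
The 2nd smallest is w_r.

w_r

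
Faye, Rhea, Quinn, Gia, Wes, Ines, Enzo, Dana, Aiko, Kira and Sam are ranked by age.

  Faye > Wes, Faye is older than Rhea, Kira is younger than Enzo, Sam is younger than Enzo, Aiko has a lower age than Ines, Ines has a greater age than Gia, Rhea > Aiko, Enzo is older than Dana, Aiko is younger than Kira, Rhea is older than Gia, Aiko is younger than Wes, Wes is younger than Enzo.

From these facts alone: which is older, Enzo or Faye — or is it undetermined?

Following every chain through Enzo: below Enzo we get Dana, Aiko, Wes, Kira, Sam.
Faye is not reached, and no chain runs the other way from Faye to Enzo.
So the given relations leave the order of Enzo and Faye undetermined.

undetermined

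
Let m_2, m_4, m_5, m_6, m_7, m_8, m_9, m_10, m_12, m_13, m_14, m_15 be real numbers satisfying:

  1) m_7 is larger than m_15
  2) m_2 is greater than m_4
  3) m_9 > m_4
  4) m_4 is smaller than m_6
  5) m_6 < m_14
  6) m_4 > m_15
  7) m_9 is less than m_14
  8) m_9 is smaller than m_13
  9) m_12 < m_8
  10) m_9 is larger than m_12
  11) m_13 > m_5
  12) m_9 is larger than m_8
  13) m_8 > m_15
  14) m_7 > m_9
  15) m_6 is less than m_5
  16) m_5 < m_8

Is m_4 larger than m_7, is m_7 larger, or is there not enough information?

The relevant relations are m_4 < m_6; m_6 < m_5; m_5 < m_8; m_8 < m_9; m_9 < m_7.
Chaining these gives m_4 < m_6 < m_5 < m_8 < m_9 < m_7.
So m_7 is larger.

m_7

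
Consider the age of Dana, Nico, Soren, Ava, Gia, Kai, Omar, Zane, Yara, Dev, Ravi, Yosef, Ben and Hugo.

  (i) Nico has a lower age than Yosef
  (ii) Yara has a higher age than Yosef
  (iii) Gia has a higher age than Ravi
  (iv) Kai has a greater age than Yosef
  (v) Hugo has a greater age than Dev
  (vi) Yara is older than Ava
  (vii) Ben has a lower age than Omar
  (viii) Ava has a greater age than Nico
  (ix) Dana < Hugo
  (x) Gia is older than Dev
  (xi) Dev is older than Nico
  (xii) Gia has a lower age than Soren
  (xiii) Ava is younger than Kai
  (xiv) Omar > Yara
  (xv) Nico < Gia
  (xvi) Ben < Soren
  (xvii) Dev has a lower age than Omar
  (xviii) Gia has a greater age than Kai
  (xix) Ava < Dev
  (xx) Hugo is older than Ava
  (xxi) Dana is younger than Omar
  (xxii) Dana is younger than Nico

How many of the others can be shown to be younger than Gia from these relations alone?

7

The elements the relations force below Gia are Dana, Nico, Yosef, Ava, Kai, Dev, Ravi — no chain reaches any other.
That is 7.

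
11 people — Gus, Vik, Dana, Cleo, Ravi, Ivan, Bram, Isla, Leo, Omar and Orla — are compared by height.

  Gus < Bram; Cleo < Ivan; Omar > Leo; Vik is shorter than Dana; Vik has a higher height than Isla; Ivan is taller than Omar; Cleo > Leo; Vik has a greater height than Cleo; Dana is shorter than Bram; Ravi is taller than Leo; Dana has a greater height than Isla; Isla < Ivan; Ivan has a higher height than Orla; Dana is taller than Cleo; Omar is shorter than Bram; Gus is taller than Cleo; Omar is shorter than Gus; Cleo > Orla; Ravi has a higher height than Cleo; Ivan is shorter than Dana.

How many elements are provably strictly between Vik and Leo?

1

The relations place Leo below Vik. An element lies strictly between them when it is forced above Leo and also forced below Vik.
Above Leo: {Omar, Cleo, Ravi, Gus, Ivan, Dana, Bram}. Below Vik: {Orla, Cleo, Isla}.
Intersection: {Cleo} — 1.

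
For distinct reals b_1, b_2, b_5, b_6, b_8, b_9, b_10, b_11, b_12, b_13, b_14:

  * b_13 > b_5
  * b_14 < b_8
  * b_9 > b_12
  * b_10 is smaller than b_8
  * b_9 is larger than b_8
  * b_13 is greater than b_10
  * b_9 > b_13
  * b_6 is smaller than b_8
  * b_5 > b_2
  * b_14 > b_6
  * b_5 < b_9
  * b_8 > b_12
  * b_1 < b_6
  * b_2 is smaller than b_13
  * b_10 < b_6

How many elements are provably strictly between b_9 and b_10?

4

The relations place b_10 below b_9. An element lies strictly between them when it is forced above b_10 and also forced below b_9.
Above b_10: {b_6, b_14, b_8, b_13}. Below b_9: {b_1, b_2, b_6, b_14, b_5, b_12, b_8, b_13}.
Intersection: {b_6, b_14, b_8, b_13} — 4.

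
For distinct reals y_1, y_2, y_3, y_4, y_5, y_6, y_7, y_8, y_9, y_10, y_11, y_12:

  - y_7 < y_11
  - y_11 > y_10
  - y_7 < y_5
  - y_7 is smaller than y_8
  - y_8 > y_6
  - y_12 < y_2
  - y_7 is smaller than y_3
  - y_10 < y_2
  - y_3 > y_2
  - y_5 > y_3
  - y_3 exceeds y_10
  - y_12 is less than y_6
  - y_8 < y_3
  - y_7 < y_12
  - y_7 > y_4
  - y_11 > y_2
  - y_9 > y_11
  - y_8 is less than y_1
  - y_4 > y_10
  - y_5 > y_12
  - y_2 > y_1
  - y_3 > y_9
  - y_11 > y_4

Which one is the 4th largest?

Piecing the relations together gives one ordering: y_10 < y_4 < y_7 < y_12 < y_6 < y_8 < y_1 < y_2 < y_11 < y_9 < y_3 < y_5.
Counting 4 from the largest end gives y_11.

y_11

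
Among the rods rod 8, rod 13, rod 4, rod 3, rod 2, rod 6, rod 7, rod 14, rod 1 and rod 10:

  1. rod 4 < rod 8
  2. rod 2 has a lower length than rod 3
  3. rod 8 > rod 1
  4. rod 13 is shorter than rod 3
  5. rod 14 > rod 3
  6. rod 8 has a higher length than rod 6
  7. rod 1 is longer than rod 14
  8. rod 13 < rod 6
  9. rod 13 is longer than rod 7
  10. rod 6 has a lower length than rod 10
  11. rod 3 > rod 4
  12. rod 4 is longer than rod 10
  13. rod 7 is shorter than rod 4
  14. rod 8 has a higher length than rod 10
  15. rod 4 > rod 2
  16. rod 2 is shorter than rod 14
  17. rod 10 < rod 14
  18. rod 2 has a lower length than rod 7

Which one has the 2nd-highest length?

rod 1

The consecutive relations fix a unique order: rod 2 < rod 7 < rod 13 < rod 6 < rod 10 < rod 4 < rod 3 < rod 14 < rod 1 < rod 8.
Counting 2 from the largest end gives rod 1.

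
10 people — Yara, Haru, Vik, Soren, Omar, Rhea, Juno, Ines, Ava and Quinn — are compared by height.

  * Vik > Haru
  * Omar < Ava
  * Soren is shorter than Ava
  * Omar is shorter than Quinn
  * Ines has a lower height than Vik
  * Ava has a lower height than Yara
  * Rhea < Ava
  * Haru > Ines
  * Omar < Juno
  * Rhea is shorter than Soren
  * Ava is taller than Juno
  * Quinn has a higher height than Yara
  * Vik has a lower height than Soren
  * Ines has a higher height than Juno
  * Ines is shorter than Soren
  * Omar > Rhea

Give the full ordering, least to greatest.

Nothing is placed below Rhea, so it is least; from there Rhea < Omar; Omar < Juno; Juno < Ines; Ines < Haru; Haru < Vik; Vik < Soren; Soren < Ava; Ava < Yara; Yara < Quinn, each given directly.

Rhea < Omar < Juno < Ines < Haru < Vik < Soren < Ava < Yara < Quinn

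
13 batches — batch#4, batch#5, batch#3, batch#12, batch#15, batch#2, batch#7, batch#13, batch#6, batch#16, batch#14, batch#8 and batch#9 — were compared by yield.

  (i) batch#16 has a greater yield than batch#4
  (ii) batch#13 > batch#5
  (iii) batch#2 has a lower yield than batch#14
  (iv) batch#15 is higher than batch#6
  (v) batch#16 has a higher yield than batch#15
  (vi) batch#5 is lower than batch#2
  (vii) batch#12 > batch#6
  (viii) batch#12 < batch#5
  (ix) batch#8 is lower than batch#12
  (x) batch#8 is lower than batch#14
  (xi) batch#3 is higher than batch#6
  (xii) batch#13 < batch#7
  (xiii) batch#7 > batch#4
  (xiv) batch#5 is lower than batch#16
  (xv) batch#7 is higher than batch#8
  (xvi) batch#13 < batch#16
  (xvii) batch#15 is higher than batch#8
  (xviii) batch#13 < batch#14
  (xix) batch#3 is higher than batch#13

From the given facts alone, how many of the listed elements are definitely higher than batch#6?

9

The elements the relations force above batch#6 are batch#15, batch#12, batch#5, batch#2, batch#13, batch#7, batch#14, batch#3, batch#16 — no chain reaches any other.
That is 9.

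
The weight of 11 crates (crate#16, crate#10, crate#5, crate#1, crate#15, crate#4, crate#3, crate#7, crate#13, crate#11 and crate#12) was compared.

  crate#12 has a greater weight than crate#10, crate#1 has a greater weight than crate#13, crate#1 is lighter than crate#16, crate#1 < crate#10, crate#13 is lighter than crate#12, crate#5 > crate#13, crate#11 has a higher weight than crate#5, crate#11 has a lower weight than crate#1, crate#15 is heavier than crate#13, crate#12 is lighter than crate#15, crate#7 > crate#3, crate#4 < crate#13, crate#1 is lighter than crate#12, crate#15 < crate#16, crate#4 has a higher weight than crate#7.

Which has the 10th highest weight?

crate#7

Chaining the given pairs: crate#3 < crate#7 < crate#4 < crate#13 < crate#5 < crate#11 < crate#1 < crate#10 < crate#12 < crate#15 < crate#16.
Counting 10 from the largest end gives crate#7.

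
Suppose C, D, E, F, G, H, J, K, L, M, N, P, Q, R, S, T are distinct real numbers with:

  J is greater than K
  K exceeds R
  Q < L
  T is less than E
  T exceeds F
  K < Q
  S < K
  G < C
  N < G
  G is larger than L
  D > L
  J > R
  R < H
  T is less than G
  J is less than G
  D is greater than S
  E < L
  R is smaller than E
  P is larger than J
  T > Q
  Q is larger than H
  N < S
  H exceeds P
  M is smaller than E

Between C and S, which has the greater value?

C

The relevant relations are S < K; K < J; J < P; P < H; H < Q; Q < T; T < E; E < L; L < G; G < C.
Chaining these gives S < K < J < P < H < Q < T < E < L < G < C.
So S < C; C is the larger of the two.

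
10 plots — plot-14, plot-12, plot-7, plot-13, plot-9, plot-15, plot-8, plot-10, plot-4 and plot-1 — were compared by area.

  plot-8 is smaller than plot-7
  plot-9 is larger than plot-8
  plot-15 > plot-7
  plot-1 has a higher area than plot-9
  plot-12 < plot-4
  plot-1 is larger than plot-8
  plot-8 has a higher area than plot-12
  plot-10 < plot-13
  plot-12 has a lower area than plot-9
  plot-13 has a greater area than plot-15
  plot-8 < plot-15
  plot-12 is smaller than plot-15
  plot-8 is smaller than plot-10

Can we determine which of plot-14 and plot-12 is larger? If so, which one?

undetermined

Following every chain through plot-12: above plot-12 we get plot-8, plot-4, plot-10, plot-7, plot-15, plot-13, plot-9, plot-1.
plot-14 is not reached, and no chain runs the other way from plot-14 to plot-12.
So the given relations leave the order of plot-12 and plot-14 undetermined.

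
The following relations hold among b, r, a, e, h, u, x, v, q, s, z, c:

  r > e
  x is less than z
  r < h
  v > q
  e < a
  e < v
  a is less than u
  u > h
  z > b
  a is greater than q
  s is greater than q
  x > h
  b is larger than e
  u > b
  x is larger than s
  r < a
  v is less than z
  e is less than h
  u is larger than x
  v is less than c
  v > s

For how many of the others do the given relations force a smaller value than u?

8

From u the given relations immediately reach b, a, h, x.
From those, e, q, r, s — 8 in total.
No other element is forced below u by the given relations, so the count is 8.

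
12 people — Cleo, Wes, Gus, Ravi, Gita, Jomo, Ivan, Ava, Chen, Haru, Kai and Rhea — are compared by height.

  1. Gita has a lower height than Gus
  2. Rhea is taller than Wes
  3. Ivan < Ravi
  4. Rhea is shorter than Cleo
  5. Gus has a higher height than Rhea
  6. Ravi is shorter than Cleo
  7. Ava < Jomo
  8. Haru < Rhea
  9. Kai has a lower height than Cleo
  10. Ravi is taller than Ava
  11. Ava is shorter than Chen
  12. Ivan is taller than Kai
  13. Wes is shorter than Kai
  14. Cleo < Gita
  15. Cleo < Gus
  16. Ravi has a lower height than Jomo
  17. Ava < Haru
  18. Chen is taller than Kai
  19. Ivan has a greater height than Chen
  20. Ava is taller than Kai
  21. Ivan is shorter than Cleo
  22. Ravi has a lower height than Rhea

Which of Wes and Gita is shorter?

Wes < Kai and Kai < Ava give Wes < Ava.
Then Ava < Haru extends the chain to Haru.
Then Haru < Rhea extends the chain to Rhea.
Then Rhea < Cleo extends the chain to Cleo.
Then Cleo < Gita extends the chain to Gita.
So Wes < Gita; Wes is the shorter of the two.

Wes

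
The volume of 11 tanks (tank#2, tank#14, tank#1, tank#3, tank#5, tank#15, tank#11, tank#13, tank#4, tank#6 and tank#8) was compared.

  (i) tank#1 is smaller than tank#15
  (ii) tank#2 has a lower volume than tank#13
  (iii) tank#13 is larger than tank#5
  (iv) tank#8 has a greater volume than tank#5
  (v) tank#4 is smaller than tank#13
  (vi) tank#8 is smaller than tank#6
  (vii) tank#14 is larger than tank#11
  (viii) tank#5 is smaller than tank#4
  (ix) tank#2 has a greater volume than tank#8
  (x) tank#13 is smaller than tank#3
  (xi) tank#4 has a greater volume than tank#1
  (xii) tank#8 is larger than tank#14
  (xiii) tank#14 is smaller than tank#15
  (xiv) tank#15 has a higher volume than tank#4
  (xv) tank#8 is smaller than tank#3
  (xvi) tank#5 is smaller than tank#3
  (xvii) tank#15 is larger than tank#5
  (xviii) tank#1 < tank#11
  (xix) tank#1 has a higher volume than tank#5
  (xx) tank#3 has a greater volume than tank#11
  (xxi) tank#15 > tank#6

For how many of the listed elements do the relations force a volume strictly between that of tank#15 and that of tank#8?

Chaining upward from tank#8 reaches: tank#2, tank#6, tank#13, tank#3.
Chaining downward from tank#15 reaches: tank#5, tank#1, tank#11, tank#4, tank#14, tank#6.
Strictly between tank#8 and tank#15 are those in both lists: tank#6 — 1 element.

1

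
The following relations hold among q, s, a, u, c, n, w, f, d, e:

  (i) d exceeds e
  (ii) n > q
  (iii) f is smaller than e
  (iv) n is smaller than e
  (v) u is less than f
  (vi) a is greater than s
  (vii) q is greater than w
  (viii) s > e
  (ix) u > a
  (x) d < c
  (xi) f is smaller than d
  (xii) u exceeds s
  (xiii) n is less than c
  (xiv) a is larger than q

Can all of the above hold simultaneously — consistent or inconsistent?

We have f < e stated directly, yet also e < s < a < u < f by chaining the others — so e < f. Contradiction.

inconsistent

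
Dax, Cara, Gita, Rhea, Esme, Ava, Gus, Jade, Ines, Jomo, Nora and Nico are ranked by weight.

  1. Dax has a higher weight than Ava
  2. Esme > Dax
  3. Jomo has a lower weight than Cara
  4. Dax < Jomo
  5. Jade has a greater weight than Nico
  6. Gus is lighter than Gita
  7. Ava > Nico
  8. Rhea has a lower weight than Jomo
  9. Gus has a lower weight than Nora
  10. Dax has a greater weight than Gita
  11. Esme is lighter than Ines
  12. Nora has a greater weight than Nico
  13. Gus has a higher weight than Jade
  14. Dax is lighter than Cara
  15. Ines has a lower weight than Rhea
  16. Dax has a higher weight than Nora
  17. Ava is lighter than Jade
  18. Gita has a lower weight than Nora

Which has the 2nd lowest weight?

Ava

Piecing the relations together gives one ordering: Nico < Ava < Jade < Gus < Gita < Nora < Dax < Esme < Ines < Rhea < Jomo < Cara.
The 2nd smallest is Ava.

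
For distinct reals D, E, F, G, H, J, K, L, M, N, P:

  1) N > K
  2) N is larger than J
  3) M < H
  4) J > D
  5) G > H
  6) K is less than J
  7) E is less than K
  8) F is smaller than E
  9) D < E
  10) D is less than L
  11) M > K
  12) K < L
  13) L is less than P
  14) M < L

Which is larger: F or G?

G

F < E and E < K give F < K.
Then K < M extends the chain to M.
Then M < H extends the chain to H.
With H < G: F < E < K < M < H < G.
So F < G; G is the larger of the two.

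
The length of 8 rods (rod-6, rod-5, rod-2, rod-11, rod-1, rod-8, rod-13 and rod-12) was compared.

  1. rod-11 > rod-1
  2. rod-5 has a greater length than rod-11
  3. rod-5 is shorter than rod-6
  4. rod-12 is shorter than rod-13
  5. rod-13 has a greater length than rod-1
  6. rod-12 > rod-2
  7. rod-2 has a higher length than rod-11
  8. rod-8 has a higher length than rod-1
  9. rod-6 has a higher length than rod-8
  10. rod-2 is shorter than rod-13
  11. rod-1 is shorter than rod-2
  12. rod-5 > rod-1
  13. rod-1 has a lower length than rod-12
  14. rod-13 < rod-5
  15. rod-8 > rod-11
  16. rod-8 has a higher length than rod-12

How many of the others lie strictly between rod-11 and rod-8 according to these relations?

Chaining upward from rod-11 reaches: rod-2, rod-12, rod-13, rod-5, rod-6.
Chaining downward from rod-8 reaches: rod-1, rod-2, rod-12.
Strictly between rod-11 and rod-8 are those in both lists: rod-2, rod-12 — 2 elements.

2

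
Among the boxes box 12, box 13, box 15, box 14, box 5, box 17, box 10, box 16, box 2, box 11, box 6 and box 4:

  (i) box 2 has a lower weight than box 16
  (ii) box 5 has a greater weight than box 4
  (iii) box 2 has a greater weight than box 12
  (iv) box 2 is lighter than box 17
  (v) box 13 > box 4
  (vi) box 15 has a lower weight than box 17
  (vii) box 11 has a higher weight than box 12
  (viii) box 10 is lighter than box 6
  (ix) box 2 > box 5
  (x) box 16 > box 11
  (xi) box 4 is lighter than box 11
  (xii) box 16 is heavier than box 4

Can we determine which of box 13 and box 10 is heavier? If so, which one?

undetermined

Following every chain through box 10: above box 10 we get box 6.
box 13 is not reached, and no chain runs the other way from box 13 to box 10.
So the given relations leave the order of box 10 and box 13 undetermined.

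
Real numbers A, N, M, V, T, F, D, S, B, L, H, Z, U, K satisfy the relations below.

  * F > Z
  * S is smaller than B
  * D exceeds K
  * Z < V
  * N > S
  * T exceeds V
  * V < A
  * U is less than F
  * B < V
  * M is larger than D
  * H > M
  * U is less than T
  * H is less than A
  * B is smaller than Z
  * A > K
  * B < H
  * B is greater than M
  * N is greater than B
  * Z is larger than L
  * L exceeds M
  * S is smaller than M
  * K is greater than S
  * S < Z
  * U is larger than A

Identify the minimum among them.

S

K is not least since S < K; D is not least since K < D; M is not least since S < M; B is not least since M < B; L is not least since M < L; Z is not least since B < Z; V is not least since Z < V; H is not least since B < H; N is not least since B < N; A is not least since V < A; U is not least since A < U; T is not least since V < T; F is not least since U < F.
Only S has nothing below it, so S is the minimum.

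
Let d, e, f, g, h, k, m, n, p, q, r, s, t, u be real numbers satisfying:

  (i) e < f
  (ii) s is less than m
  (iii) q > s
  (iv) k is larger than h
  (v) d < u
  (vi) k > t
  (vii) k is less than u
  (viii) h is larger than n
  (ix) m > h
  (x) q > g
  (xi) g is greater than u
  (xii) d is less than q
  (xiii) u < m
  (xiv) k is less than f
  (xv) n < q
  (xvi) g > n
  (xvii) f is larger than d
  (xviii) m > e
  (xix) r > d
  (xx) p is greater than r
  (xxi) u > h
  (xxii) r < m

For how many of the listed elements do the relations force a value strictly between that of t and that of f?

1

The relations place t below f. An element lies strictly between them when it is forced above t and also forced below f.
Above t: {k, u, m, g, q}. Below f: {e, n, h, d, k}.
Intersection: {k} — 1.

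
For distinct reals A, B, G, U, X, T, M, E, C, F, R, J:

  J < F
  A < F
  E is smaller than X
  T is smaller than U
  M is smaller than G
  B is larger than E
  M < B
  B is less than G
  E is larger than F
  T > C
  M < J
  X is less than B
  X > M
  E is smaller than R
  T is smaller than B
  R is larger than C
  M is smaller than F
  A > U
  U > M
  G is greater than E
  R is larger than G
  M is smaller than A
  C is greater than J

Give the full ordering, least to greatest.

M < J < C < T < U < A < F < E < X < B < G < R

The consecutive links are each given: M < J; J < C; C < T; T < U; U < A; A < F; F < E; E < X; X < B; B < G; G < R.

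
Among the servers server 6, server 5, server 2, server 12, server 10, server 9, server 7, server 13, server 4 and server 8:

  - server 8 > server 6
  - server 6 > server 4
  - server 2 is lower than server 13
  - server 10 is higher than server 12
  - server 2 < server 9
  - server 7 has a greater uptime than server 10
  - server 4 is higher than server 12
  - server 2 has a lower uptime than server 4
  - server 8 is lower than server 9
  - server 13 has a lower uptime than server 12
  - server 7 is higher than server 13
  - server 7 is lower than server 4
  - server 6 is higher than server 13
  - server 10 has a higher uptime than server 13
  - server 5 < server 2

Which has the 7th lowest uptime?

server 4

Chaining the given pairs: server 5 < server 2 < server 13 < server 12 < server 10 < server 7 < server 4 < server 6 < server 8 < server 9.
The 7th smallest is server 4.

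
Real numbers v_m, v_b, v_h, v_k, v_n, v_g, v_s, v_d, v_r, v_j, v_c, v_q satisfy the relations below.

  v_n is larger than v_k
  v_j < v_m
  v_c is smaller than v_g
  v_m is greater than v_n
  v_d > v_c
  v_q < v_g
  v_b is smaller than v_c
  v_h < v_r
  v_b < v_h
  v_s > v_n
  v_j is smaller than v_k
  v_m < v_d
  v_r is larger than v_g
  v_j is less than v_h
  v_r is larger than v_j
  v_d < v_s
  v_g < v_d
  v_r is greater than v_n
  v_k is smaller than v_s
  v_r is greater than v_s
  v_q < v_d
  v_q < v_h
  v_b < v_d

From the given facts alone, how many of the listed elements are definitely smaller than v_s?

Directly below v_s: v_k, v_n, v_d.
One step further: v_b, v_c, v_j, v_m, v_q, v_g (9 so far).
Nothing else is reachable below v_s; 9 in all.

9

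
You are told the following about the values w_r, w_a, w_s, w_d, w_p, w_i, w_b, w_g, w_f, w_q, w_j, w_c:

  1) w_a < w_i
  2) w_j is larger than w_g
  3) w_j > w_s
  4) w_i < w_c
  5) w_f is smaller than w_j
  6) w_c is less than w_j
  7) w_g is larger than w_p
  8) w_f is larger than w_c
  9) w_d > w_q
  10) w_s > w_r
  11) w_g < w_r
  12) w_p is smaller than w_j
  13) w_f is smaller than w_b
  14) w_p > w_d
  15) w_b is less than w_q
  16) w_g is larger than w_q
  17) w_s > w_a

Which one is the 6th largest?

w_d

Piecing the relations together gives one ordering: w_a < w_i < w_c < w_f < w_b < w_q < w_d < w_p < w_g < w_r < w_s < w_j.
The 6th largest is w_d.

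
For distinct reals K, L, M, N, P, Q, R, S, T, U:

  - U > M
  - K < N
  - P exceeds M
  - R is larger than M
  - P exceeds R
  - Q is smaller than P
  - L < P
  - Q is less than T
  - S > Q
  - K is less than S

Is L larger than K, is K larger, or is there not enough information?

Following every chain through K: above K we get N, S.
L is not reached, and no chain runs the other way from L to K.
So the given relations leave the order of K and L undetermined.

undetermined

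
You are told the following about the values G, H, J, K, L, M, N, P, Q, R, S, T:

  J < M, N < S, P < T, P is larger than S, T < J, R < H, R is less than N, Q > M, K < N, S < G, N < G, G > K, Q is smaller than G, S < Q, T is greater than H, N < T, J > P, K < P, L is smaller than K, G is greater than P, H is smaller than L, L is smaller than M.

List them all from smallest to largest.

R < H < L < K < N < S < P < T < J < M < Q < G

Nothing is placed below R, so it is least; from there R < H; H < L; L < K; K < N; N < S; S < P; P < T; T < J; J < M; M < Q; Q < G, each given directly.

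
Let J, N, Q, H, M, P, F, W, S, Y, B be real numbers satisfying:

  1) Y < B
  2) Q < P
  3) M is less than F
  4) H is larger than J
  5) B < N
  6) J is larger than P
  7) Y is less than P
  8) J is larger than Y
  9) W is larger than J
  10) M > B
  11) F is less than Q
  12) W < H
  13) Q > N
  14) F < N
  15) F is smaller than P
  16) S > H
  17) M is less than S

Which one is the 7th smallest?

Piecing the relations together gives one ordering: Y < B < M < F < N < Q < P < J < W < H < S.
The 7th smallest is P.

P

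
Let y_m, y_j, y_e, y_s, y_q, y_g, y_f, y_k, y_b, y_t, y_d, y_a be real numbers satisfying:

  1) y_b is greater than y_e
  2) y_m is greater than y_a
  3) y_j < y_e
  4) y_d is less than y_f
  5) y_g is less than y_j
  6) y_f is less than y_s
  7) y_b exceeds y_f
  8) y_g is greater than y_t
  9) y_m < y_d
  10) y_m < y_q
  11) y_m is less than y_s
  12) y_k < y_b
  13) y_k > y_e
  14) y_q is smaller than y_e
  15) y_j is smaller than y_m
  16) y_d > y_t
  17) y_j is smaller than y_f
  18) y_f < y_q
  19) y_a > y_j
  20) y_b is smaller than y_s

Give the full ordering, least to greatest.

y_t < y_g < y_j < y_a < y_m < y_d < y_f < y_q < y_e < y_k < y_b < y_s

Each adjacent pair is fixed by a given relation: y_t < y_g; y_g < y_j; y_j < y_a; y_a < y_m; y_m < y_d; y_d < y_f; y_f < y_q; y_q < y_e; y_e < y_k; y_k < y_b; y_b < y_s. Chaining them end to end gives the full order.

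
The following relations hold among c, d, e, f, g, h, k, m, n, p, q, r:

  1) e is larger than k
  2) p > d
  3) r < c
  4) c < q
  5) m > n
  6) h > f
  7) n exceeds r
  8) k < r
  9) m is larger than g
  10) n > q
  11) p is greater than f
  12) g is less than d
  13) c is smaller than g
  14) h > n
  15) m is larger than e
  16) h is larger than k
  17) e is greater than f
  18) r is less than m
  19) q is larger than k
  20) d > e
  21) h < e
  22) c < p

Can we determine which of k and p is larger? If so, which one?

p

k < r and r < c give k < c.
Then c < q extends the chain to q.
With q < n: k < r < c < q < n.
Then n < h extends the chain to h.
With h < e: k < r < c < q < n < h < e.
Then e < d extends the chain to d.
Then d < p extends the chain to p.
So p is larger.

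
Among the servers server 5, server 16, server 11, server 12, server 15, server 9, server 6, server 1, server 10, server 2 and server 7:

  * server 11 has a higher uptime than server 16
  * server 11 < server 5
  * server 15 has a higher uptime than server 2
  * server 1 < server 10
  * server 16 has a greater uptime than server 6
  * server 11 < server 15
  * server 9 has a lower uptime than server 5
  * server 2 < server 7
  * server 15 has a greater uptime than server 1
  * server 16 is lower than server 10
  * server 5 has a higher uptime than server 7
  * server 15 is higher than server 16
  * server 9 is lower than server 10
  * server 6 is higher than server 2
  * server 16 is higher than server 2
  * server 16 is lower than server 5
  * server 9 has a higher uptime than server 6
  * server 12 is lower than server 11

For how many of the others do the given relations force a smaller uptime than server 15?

6

The elements the relations force below server 15 are server 2, server 1, server 12, server 6, server 16, server 11 — no chain reaches any other.
That is 6.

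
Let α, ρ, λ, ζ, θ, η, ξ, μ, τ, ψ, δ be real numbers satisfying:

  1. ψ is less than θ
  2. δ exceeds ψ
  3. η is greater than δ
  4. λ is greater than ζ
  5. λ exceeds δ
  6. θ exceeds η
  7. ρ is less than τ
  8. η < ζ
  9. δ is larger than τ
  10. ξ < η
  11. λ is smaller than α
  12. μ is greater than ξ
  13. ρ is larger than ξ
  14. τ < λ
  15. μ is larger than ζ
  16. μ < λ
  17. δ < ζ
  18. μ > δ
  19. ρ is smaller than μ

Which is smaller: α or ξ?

ξ

The relevant relations are ξ < ρ; ρ < τ; τ < δ; δ < η; η < ζ; ζ < μ; μ < λ; λ < α.
Chaining these gives ξ < ρ < τ < δ < η < ζ < μ < λ < α.
So ξ < α; ξ is the smaller of the two.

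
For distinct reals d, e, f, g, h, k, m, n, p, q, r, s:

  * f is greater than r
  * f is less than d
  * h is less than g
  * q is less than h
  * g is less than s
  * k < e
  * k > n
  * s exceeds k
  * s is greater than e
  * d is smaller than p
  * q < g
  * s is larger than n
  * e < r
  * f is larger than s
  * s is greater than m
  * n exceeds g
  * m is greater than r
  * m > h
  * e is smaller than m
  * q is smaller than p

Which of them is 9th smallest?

The consecutive relations fix a unique order: q < h < g < n < k < e < r < m < s < f < d < p.
The 9th smallest is s.

s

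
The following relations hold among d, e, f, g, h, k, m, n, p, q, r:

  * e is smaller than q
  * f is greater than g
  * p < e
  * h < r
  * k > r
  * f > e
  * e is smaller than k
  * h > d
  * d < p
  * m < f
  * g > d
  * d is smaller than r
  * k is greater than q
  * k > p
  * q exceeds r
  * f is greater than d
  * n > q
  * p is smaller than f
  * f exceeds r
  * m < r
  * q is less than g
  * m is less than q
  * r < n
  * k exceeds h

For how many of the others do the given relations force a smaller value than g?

From g the given relations immediately reach d, q.
From those, m, r, e — 5 in total.
From those, h, p — 7 in total.
Nothing else is reachable below g; 7 in all.

7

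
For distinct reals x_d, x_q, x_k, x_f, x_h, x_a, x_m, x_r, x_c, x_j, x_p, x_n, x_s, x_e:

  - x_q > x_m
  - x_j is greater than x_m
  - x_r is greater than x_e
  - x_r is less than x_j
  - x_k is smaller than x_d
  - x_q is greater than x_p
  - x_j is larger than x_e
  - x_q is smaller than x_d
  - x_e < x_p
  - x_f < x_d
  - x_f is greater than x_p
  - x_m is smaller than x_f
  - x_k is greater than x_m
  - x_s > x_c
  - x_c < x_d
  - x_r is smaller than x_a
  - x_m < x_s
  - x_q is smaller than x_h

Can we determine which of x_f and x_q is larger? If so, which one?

Following every chain through x_q: above x_q we get x_d, x_h; below x_q we get x_e, x_p, x_m.
x_f is not reached, and no chain runs the other way from x_f to x_q.
So the given relations leave the order of x_q and x_f undetermined.

undetermined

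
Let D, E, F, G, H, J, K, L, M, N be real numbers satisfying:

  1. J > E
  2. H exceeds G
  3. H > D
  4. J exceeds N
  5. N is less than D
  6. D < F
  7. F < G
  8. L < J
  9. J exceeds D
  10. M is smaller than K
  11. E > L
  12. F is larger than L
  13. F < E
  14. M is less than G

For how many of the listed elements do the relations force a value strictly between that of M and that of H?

Chaining upward from M reaches: K, G.
Chaining downward from H reaches: N, L, D, F, G.
Strictly between M and H are those in both lists: G — 1 element.

1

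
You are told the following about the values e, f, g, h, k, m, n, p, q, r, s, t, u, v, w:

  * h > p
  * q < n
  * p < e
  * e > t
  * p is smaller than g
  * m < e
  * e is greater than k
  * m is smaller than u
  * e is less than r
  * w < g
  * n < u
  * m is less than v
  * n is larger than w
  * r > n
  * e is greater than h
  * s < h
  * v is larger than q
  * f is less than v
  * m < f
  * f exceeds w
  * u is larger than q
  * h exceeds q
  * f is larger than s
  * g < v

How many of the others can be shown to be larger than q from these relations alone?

6

The elements the relations force above q are n, u, h, e, r, v — no chain reaches any other.
That is 6.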